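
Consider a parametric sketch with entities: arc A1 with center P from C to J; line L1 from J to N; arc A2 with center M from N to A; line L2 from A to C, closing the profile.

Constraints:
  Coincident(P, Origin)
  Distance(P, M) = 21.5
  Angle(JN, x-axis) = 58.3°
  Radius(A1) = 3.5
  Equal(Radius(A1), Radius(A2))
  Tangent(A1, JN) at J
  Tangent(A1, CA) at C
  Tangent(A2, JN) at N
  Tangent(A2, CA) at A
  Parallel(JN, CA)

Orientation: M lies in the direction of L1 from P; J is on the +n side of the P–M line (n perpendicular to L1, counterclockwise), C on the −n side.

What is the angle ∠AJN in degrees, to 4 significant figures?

18.03°

Tangency of A1 to both parallel lines with radius 3.5 puts J and C at P ± 3.5·n: J = (-2.978, 1.839), C = (2.978, -1.839). Equal radii place N and A the same way about M: N = M + 3.5·n = (8.320, 20.13), A = M − 3.5·n = (14.28, 16.45). Then cos ∠AJN = JA·JN / (|JA||JN|), giving 18.03°.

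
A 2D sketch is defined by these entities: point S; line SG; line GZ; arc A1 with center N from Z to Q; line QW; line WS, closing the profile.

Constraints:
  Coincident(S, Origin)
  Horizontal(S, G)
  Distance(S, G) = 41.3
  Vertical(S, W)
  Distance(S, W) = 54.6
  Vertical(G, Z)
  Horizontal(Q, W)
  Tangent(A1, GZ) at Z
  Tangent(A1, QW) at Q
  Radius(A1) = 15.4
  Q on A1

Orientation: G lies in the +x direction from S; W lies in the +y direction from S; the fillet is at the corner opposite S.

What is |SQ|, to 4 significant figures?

60.43

S is at the origin; S and G share the same y with |SG| = 41.3 and G on the +x side, so G = (41.30, 0.000). SW is vertical with |SW| = 54.6 and W on the +y side, so W = (0.000, 54.60). The virtual corner opposite S is at (41.30, 54.60). A1 meets GZ tangentially, so NZ is at right angles to GZ and tangency of A1 to QW means the radius NQ is perpendicular to QW, with radius 15.4, so the center N sits 15.4 in from both sides at N = (25.90, 39.20). That places the tangent points at Z = (41.30, 39.20) on GZ and Q = (25.90, 54.60) on QW. Then |SQ| = |Q − S| = 60.43.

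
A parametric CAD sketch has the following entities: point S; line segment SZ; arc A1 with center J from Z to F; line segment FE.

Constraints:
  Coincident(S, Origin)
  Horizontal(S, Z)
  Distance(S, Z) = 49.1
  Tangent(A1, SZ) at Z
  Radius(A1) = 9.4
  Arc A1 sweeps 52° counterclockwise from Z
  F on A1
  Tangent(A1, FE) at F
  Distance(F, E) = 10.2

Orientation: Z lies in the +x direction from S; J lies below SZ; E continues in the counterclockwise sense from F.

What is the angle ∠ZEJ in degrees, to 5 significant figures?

31.067°

On A1, Z sits at bearing 90° from J; a 52° counterclockwise sweep puts F at bearing 142°, so F = J + 9.4·(cos 142°, sin 142°) = (41.693, -3.6128). The tangent condition forces JF to be normal to FE, so FE runs along (−sin 142°, cos 142°); with |FE| = 10.2, E = (35.413, -11.650). Then cos ∠ZEJ = EZ·EJ / (|EZ||EJ|), giving 31.067°.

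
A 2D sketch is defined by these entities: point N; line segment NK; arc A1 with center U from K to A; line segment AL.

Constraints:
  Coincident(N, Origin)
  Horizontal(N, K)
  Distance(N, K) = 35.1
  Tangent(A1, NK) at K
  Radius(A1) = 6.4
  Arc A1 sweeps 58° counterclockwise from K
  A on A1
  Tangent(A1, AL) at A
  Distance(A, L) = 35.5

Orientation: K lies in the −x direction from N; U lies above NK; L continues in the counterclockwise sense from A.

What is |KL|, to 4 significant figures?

41.04

On A1, K sits at bearing -90° from U; a 58° counterclockwise sweep puts A at bearing -32°, so A = U + 6.4·(cos -32°, sin -32°) = (-29.67, 3.009). The tangent condition forces UA to be normal to AL, so AL runs along (−sin -32°, cos -32°); with |AL| = 35.5, L = (-10.86, 33.11). Then |KL| = |L − K| = 41.04.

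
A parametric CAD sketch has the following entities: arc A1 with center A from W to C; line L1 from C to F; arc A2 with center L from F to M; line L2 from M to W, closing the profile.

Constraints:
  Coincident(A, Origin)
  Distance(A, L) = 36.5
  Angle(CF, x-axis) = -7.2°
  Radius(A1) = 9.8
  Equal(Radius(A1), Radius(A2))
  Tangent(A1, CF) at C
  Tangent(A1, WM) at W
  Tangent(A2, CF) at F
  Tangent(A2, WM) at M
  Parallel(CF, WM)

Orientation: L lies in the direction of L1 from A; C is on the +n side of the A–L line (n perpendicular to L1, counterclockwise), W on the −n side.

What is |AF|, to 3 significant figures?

37.8

Tangency of A1 to both parallel lines with radius 9.8 puts C and W at A ± 9.8·n: C = (1.23, 9.72), W = (-1.23, -9.72). Equal radii place F and M the same way about L: F = L + 9.8·n = (37.4, 5.15), M = L − 9.8·n = (35.0, -14.3). Then |AF| = |F − A| = 37.8.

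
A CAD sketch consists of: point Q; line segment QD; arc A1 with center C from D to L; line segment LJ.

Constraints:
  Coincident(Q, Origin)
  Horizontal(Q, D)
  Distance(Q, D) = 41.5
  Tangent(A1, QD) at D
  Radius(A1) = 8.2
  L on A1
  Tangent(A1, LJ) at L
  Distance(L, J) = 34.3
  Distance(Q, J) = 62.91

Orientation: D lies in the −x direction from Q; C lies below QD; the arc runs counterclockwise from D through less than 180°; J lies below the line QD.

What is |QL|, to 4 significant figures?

50.48

Q is at the origin; QD is horizontal with |QD| = 41.5 and D on the −x side, so D = (-41.50, 0.000). Tangency of A1 to QD means the radius CD is perpendicular to QD, so C = D + (0, -8.2) = (-41.50, -8.200). Since CL ⟂ LJ (tangency), |CJ| = √(8.2² + 34.3²) = 35.27 regardless of where L sits on A1. So J lies on both circle(Q, 62.91) and circle(C, 35.27); the below-QD intersection is J = (-45.72, -43.21). L is the foot of the tangent from J: L = (-49.65, -9.139).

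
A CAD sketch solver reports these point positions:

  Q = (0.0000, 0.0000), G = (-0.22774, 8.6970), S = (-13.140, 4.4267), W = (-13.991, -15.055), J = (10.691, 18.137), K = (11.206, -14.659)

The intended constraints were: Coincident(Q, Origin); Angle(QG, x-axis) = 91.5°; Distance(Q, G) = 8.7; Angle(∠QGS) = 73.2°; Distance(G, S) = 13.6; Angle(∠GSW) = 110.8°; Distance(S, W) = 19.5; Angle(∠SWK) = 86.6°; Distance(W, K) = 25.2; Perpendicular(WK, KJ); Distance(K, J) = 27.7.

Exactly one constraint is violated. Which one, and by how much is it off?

Distance(K, J) = 27.7 — off by 5.10.

Q = (0.00, 0.00) ✓; QG at 91.50° ✓; |QG| = 8.700 ✓; ∠QGS = 73.20° ✓; |GS| = 13.60 ✓; ∠GSW = 110.8° ✓; |SW| = 19.50 ✓; ∠SWK = 86.60° ✓; |WK| = 25.20 ✓; ∠(WK, KJ) = 90.00° ✓; |KJ| = 32.80 ✗.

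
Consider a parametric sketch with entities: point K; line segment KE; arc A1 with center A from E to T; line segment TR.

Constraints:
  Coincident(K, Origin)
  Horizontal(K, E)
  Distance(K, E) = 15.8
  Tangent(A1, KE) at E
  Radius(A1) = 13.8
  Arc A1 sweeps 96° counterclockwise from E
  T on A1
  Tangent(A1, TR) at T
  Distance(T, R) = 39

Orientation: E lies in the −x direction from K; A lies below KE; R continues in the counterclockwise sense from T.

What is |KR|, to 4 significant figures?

59.72

On A1, E sits at bearing 90° from A; a 96° counterclockwise sweep puts T at bearing 186°, so T = A + 13.8·(cos 186°, sin 186°) = (-29.52, -15.24). The tangent condition forces AT to be normal to TR, so TR runs along (−sin 186°, cos 186°); with |TR| = 39.0, R = (-25.45, -54.03). Then |KR| = |R − K| = 59.72.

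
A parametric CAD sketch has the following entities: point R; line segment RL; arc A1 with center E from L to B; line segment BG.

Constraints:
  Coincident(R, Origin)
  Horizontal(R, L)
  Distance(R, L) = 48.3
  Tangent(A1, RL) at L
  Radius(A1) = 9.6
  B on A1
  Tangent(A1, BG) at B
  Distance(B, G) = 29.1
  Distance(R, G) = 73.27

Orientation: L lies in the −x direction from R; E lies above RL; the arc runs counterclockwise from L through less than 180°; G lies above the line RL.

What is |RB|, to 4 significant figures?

45.20

Checks: |EB| = 9.600 ✓; ∠(EB, BG) = 90.00° ✓; |BG| = 29.10 ✓; |RG| = 73.27 ✓.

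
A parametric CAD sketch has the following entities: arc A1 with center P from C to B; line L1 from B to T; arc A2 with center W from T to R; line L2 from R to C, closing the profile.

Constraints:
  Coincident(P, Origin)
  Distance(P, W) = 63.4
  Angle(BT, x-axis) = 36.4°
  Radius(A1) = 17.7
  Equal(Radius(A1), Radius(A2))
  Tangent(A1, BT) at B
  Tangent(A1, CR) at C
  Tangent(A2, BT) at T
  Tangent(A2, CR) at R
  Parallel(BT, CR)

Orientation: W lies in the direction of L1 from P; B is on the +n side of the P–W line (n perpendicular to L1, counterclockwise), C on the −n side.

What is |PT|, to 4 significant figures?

65.82

The slot axis is L1's direction at 36.4°, so u = (cos 36.4°, sin 36.4°) = (0.8049, 0.5934) and n = (−sin 36.4°, cos 36.4°) = (-0.5934, 0.8049). P is at the origin and W lies 63.4 along u from P, so W = 63.4·u = (51.03, 37.62). Tangency of A1 to both parallel lines with radius 17.7 puts B and C at P ± 17.7·n: B = (-10.50, 14.25), C = (10.50, -14.25). Equal radii place T and R the same way about W: T = W + 17.7·n = (40.53, 51.87), R = W − 17.7·n = (61.53, 23.38). Then |PT| = |T − P| = 65.82.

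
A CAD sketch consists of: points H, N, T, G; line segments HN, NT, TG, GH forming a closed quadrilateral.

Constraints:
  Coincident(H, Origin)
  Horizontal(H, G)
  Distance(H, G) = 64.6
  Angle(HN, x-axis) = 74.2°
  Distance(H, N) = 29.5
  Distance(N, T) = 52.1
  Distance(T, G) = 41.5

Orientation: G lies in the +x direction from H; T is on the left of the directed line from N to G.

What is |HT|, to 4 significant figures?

71.53

Checks: |NT| = 52.10 ✓; |TG| = 41.50 ✓.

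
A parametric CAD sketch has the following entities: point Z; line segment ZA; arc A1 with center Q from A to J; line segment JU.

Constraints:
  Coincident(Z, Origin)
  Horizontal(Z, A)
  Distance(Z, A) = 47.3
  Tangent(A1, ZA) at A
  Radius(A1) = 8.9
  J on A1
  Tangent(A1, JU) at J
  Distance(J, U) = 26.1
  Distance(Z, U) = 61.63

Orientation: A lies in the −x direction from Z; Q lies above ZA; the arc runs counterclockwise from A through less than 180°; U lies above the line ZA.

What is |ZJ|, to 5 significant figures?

41.116

Checks: |QJ| = 8.900 ✓; ∠(QJ, JU) = 90.00° ✓; |JU| = 26.10 ✓; |ZU| = 61.63 ✓.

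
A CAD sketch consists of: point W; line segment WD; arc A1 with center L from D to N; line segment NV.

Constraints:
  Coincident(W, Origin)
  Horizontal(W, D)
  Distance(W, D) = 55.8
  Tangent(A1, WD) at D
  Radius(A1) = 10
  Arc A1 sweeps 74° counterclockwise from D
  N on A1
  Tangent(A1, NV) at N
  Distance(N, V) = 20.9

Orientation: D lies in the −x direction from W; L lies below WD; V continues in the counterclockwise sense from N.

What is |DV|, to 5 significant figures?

31.361

On A1, D sits at bearing 90° from L; a 74° counterclockwise sweep puts N at bearing 164°, so N = L + 10.0·(cos 164°, sin 164°) = (-65.413, -7.2436). Tangency of A1 to NV means the radius LN is perpendicular to NV, so NV runs along (−sin 164°, cos 164°); with |NV| = 20.9, V = (-71.173, -27.334). Then |DV| = |V − D| = 31.361.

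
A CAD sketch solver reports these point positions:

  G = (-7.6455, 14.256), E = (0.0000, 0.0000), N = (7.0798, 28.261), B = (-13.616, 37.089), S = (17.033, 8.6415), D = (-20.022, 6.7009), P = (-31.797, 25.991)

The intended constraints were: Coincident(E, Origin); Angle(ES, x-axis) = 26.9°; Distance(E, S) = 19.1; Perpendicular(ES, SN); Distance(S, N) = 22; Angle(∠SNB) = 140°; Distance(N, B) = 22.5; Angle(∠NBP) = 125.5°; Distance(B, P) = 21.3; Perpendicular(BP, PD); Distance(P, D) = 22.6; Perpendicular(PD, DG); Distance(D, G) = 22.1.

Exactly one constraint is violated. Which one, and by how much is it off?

Distance(D, G) = 22.1 — off by 7.60.

E = (0.00, 0.00) ✓; ES at 26.90° ✓; |ES| = 19.10 ✓; ∠(ES, SN) = 90.00° ✓; |SN| = 22.00 ✓; ∠SNB = 140.0° ✓; |NB| = 22.50 ✓; ∠NBP = 125.5° ✓; |BP| = 21.30 ✓; ∠(BP, PD) = 90.00° ✓; |PD| = 22.60 ✓; ∠(PD, DG) = 90.00° ✓; |DG| = 14.50 ✗.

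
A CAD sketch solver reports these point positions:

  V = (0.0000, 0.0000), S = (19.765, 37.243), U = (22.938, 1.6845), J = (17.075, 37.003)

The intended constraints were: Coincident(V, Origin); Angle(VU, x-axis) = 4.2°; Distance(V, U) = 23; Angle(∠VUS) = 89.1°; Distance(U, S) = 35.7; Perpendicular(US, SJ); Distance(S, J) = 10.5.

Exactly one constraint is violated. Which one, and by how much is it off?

Distance(S, J) = 10.5 — off by 7.80.

V = (0.00, 0.00) ✓; VU at 4.200° ✓; |VU| = 23.00 ✓; ∠VUS = 89.10° ✓; |US| = 35.70 ✓; ∠(US, SJ) = 90.00° ✓; |SJ| = 2.701 ✗.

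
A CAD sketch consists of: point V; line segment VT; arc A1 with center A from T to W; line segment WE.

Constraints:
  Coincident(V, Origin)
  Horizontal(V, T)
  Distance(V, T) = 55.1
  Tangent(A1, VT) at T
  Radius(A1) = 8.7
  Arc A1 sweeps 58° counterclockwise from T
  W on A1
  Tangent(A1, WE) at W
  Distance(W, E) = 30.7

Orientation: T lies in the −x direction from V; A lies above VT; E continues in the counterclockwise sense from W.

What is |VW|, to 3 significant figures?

47.9

V is at the origin; V and T share the same y with |VT| = 55.1 and T on the −x side, so T = (-55.1, 0.00). The tangent condition forces AT to be normal to VT, so A = T + (0, 8.7) = (-55.1, 8.70). On A1, T sits at bearing -90° from A; a 58° counterclockwise sweep puts W at bearing -32°, so W = A + 8.7·(cos -32°, sin -32°) = (-47.7, 4.09). Then |VW| = |W − V| = 47.9.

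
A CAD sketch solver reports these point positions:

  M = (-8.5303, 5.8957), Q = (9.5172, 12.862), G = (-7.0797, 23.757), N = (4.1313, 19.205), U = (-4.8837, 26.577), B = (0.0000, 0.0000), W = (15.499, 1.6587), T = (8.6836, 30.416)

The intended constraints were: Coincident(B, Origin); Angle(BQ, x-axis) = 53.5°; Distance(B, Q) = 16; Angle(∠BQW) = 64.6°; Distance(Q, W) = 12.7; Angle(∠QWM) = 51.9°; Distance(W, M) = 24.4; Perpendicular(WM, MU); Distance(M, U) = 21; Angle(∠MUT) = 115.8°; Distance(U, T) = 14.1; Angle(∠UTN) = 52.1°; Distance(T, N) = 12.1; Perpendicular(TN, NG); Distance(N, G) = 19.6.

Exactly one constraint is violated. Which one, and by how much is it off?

Distance(N, G) = 19.6 — off by 7.50.

B = (0.00, 0.00) ✓; BQ at 53.50° ✓; |BQ| = 16.00 ✓; ∠BQW = 64.60° ✓; |QW| = 12.70 ✓; ∠QWM = 51.90° ✓; |WM| = 24.40 ✓; ∠(WM, MU) = 90.00° ✓; |MU| = 21.00 ✓; ∠MUT = 115.8° ✓; |UT| = 14.10 ✓; ∠UTN = 52.10° ✓; |TN| = 12.10 ✓; ∠(TN, NG) = 90.00° ✓; |NG| = 12.10 ✗.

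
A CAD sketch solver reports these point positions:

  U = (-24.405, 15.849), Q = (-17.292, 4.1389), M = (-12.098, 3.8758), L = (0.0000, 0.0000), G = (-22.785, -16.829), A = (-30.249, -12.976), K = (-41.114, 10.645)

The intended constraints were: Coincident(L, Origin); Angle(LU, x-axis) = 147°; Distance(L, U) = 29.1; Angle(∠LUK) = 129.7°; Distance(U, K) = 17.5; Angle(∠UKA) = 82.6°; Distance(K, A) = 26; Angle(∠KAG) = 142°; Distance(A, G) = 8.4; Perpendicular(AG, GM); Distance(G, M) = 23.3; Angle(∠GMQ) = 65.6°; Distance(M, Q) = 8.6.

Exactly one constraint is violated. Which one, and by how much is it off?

Distance(M, Q) = 8.6 — off by 3.40.

L = (0.00, 0.00) ✓; LU at 147.0° ✓; |LU| = 29.10 ✓; ∠LUK = 129.7° ✓; |UK| = 17.50 ✓; ∠UKA = 82.60° ✓; |KA| = 26.00 ✓; ∠KAG = 142.0° ✓; |AG| = 8.400 ✓; ∠(AG, GM) = 90.00° ✓; |GM| = 23.30 ✓; ∠GMQ = 65.60° ✓; |MQ| = 5.201 ✗.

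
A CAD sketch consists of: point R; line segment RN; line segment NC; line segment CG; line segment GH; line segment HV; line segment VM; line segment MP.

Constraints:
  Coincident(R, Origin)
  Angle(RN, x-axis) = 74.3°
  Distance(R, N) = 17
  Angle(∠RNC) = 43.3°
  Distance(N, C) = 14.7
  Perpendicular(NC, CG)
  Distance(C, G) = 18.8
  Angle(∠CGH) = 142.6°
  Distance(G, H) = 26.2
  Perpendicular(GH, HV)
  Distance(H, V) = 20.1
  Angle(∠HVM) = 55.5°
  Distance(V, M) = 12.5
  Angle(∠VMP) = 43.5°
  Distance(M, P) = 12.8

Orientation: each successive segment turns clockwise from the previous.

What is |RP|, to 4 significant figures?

33.15

R is at the origin; RN runs at 74.3° with length 17.0, so N = (4.600, 16.37). ∠RNC = 43.3° gives NC at -62.40° from the x-axis; with |NC| = 14.7, C = (11.41, 3.339). NC is perpendicular to CG, so CG runs at -152.4°; with |CG| = 18.8, G = (-5.250, -5.371). ∠CGH = 142.6° gives GH at 170.2° from the x-axis; with |GH| = 26.2, H = (-31.07, -0.9119). GH ⟂ HV, so HV runs at 80.20°; with |HV| = 20.1, V = (-27.65, 18.89). ∠HVM = 55.5° gives VM at -44.30° from the x-axis; with |VM| = 12.5, M = (-18.70, 10.16). ∠VMP = 43.5° gives MP at 179.2° from the x-axis; with |MP| = 12.8, P = (-31.50, 10.34). Then |RP| = |P − R| = 33.15.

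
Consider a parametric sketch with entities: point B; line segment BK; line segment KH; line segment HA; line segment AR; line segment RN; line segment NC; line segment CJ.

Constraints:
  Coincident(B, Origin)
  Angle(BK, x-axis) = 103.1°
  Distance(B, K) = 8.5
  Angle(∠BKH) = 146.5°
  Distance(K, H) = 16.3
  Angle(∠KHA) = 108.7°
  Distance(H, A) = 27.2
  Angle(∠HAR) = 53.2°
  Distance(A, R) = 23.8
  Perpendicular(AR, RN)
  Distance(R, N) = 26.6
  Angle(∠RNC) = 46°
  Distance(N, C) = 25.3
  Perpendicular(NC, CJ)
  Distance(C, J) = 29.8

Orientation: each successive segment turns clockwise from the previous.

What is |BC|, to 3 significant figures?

31.5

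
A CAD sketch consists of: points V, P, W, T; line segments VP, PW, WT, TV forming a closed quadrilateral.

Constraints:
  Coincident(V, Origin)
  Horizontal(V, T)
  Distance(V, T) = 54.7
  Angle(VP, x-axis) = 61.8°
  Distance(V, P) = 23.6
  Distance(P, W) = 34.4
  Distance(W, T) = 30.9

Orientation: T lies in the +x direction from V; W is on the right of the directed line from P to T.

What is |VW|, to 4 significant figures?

27.65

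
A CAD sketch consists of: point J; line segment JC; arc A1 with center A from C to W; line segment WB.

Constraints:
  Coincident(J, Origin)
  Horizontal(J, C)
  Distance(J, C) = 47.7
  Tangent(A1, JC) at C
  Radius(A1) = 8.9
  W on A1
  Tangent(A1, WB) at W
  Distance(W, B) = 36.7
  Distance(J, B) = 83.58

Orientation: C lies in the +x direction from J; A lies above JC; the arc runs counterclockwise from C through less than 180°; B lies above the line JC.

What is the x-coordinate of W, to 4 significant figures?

54.83

Checks: |AW| = 8.900 ✓; ∠(AW, WB) = 90.00° ✓; |WB| = 36.70 ✓; |JB| = 83.58 ✓.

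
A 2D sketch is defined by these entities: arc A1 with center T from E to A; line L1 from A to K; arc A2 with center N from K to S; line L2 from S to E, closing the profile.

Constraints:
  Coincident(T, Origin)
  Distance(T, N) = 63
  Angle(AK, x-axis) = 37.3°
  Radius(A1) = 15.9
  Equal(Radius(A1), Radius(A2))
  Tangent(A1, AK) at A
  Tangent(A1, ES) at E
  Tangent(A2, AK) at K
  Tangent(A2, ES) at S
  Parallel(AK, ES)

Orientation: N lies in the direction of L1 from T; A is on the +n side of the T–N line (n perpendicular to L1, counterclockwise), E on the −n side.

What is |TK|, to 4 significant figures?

64.98

The slot axis is L1's direction at 37.3°, so u = (cos 37.3°, sin 37.3°) = (0.7955, 0.6060) and n = (−sin 37.3°, cos 37.3°) = (-0.6060, 0.7955). T is at the origin and N lies 63.0 along u from T, so N = 63.0·u = (50.11, 38.18). Tangency of A1 to both parallel lines with radius 15.9 puts A and E at T ± 15.9·n: A = (-9.635, 12.65), E = (9.635, -12.65). Equal radii place K and S the same way about N: K = N + 15.9·n = (40.48, 50.83), S = N − 15.9·n = (59.75, 25.53). Then |TK| = |K − T| = 64.98.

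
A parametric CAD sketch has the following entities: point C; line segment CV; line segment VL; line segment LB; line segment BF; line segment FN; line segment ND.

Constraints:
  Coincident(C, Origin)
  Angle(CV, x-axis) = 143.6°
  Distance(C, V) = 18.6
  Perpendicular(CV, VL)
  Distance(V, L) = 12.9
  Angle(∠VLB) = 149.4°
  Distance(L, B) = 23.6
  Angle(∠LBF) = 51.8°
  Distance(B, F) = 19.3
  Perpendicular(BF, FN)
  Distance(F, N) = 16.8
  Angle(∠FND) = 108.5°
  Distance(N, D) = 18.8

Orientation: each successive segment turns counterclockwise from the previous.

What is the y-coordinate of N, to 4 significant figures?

1.701

C is at the origin; CV runs at 143.6° with length 18.6, so V = (-14.97, 11.04). The perpendicularity gives VL at right angles to CV, so VL runs at -126.4°; with |VL| = 12.9, L = (-22.63, 0.6545). ∠VLB = 149.4° gives LB at -95.80° from the x-axis; with |LB| = 23.6, B = (-25.01, -22.82). ∠LBF = 51.8° gives BF at 32.40° from the x-axis; with |BF| = 19.3, F = (-8.716, -12.48). The perpendicularity gives FN at right angles to BF, so FN runs at 122.4°; with |FN| = 16.8, N = (-17.72, 1.701). So N.y = 1.701.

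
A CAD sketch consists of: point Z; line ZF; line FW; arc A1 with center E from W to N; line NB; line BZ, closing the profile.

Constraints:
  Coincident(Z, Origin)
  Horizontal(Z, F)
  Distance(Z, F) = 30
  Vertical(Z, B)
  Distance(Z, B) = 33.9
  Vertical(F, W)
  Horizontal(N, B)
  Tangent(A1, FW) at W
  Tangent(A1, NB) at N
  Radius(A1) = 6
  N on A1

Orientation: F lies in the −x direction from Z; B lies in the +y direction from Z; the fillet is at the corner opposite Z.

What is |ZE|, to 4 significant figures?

36.80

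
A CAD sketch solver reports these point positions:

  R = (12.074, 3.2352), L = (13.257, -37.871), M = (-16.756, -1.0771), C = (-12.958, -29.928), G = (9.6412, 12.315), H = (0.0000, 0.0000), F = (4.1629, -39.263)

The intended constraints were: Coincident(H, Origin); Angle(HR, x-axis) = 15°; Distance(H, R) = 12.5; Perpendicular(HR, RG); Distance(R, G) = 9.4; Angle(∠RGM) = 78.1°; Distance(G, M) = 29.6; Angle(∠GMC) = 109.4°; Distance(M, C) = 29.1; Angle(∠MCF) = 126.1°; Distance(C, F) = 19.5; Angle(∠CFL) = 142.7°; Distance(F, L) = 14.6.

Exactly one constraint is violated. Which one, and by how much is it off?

Distance(F, L) = 14.6 — off by 5.40.

H = (0.00, 0.00) ✓; HR at 15.00° ✓; |HR| = 12.50 ✓; ∠(HR, RG) = 90.00° ✓; |RG| = 9.400 ✓; ∠RGM = 78.10° ✓; |GM| = 29.60 ✓; ∠GMC = 109.4° ✓; |MC| = 29.10 ✓; ∠MCF = 126.1° ✓; |CF| = 19.50 ✓; ∠CFL = 142.7° ✓; |FL| = 9.200 ✗.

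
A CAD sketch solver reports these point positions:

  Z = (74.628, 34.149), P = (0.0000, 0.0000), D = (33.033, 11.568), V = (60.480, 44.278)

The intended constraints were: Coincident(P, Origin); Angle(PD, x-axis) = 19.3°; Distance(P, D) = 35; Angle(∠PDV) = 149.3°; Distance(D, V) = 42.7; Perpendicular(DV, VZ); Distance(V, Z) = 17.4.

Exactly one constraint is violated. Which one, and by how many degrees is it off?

Perpendicular(DV, VZ) — off by 4.40°.

P = (0.00, 0.00) ✓; PD at 19.30° ✓; |PD| = 35.00 ✓; ∠PDV = 149.3° ✓; |DV| = 42.70 ✓; ∠(DV, VZ) = 85.60° ✗; |VZ| = 17.40 ✓.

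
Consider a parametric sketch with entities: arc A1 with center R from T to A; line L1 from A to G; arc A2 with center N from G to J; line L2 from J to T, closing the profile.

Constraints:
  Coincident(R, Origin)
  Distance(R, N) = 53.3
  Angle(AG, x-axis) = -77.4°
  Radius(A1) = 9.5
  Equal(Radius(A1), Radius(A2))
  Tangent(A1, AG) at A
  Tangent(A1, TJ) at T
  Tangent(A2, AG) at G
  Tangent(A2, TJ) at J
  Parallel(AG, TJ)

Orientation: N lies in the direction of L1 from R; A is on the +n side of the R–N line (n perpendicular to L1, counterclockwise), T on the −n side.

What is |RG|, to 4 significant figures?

54.14

Tangency of A1 to both parallel lines with radius 9.5 puts A and T at R ± 9.5·n: A = (9.271, 2.072), T = (-9.271, -2.072). Equal radii place G and J the same way about N: G = N + 9.5·n = (20.90, -49.94), J = N − 9.5·n = (2.356, -54.09). Then |RG| = |G − R| = 54.14.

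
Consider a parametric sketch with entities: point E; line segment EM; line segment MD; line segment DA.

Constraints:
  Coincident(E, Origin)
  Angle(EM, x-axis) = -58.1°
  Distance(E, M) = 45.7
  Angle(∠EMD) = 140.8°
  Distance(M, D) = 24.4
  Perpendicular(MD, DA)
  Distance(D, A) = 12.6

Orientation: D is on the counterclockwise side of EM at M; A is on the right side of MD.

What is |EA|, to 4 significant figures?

72.79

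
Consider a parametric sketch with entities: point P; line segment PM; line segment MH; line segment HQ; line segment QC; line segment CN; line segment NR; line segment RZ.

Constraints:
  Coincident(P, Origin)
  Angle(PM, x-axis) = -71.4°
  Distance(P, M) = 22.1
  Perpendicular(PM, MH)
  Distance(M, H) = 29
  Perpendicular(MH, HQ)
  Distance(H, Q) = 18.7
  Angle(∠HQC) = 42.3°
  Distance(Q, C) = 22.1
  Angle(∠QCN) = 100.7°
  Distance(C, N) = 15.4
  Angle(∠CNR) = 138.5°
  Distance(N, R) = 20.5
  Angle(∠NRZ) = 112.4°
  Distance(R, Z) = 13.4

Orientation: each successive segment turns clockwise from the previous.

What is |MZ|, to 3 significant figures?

51.0

P is at the origin; PM runs at -71.4° with length 22.1, so M = (7.05, -20.9). The perpendicularity gives MH at right angles to PM, so MH runs at -161°; with |MH| = 29.0, H = (-20.4, -30.2). The perpendicularity gives HQ at right angles to MH, so HQ runs at 109°; with |HQ| = 18.7, Q = (-26.4, -12.5). ∠HQC = 42.3° gives QC at -29.1° from the x-axis; with |QC| = 22.1, C = (-7.09, -23.2). ∠QCN = 100.7° gives CN at -108° from the x-axis; with |CN| = 15.4, N = (-12.0, -37.8). ∠CNR = 138.5° gives NR at -150° from the x-axis; with |NR| = 20.5, R = (-29.7, -48.1). ∠NRZ = 112.4° gives RZ at 142° from the x-axis; with |RZ| = 13.4, Z = (-40.3, -40.0). Then |MZ| = |Z − M| = 51.0.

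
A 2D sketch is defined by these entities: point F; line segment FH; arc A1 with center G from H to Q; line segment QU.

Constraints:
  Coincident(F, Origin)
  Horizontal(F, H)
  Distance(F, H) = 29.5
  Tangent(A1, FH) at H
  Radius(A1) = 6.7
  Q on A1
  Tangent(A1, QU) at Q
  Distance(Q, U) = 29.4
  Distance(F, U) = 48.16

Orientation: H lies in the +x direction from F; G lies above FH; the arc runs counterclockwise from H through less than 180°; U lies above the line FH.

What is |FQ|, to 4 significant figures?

36.94

Checks: |GQ| = 6.700 ✓; ∠(GQ, QU) = 90.00° ✓; |QU| = 29.40 ✓; |FU| = 48.16 ✓.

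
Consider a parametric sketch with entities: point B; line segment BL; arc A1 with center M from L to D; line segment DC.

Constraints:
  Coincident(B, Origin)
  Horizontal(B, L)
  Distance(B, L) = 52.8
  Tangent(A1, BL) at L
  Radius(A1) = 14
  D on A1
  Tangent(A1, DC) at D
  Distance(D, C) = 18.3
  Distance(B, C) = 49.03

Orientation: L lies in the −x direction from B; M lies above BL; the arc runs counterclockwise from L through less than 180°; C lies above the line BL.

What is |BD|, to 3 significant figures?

41.0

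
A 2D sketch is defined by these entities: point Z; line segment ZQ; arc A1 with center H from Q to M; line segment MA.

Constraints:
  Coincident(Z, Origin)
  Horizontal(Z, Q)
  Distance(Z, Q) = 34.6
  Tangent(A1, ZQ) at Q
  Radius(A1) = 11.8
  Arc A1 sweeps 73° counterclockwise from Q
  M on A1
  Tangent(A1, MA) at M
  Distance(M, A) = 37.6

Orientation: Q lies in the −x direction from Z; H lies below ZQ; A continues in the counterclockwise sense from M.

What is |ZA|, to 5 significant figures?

72.098

Z is at the origin; Z and Q share the same y with |ZQ| = 34.6 and Q on the −x side, so Q = (-34.600, 0.0000). Since A1 is tangent to ZQ there, HQ ⟂ ZQ, so H = Q + (0, -11.8) = (-34.600, -11.800). On A1, Q sits at bearing 90° from H; a 73° counterclockwise sweep puts M at bearing 163°, so M = H + 11.8·(cos 163°, sin 163°) = (-45.884, -8.3500). Tangency of A1 to MA means the radius HM is perpendicular to MA, so MA runs along (−sin 163°, cos 163°); with |MA| = 37.6, A = (-56.878, -44.307). Then |ZA| = |A − Z| = 72.098.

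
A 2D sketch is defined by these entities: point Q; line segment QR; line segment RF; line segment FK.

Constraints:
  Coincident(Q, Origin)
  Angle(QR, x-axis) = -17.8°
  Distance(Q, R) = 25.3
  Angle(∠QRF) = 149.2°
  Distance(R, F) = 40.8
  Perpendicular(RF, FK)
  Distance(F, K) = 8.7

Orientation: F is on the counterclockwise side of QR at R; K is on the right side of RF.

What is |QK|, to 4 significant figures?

66.18

Q is at the origin; QR runs at -17.8° with length 25.3, so R = 25.3·(cos -17.8°, sin -17.8°) = (24.09, -7.734). ∠QRF = 149.2°, so RF runs at -17.8° + (180° − 149.2°) = 13.00° from the x-axis; with |RF| = 40.8, F = R + 40.8·(cos 13.00°, sin 13.00°) = (63.84, 1.444). RF ⟂ FK; with |FK| = 8.7 on the right of RF, K = F + 8.7·(0.2250, -0.9744) = (65.80, -7.033). Then |QK| = |K − Q| = 66.18.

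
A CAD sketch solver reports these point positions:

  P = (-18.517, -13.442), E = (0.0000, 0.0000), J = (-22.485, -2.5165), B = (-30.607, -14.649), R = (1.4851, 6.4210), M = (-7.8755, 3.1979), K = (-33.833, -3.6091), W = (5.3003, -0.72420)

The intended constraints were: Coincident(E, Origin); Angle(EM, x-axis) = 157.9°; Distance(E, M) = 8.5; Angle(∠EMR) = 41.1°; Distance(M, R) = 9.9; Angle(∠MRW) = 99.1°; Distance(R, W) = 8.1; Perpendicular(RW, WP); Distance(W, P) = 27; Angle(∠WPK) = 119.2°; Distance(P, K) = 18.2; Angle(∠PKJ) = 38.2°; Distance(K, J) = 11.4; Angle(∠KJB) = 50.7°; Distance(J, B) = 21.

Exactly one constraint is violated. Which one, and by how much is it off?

Distance(J, B) = 21 — off by 6.40.

E = (0.00, 0.00) ✓; EM at 157.9° ✓; |EM| = 8.500 ✓; ∠EMR = 41.10° ✓; |MR| = 9.900 ✓; ∠MRW = 99.10° ✓; |RW| = 8.100 ✓; ∠(RW, WP) = 90.00° ✓; |WP| = 27.00 ✓; ∠WPK = 119.2° ✓; |PK| = 18.20 ✓; ∠PKJ = 38.20° ✓; |KJ| = 11.40 ✓; ∠KJB = 50.70° ✓; |JB| = 14.60 ✗.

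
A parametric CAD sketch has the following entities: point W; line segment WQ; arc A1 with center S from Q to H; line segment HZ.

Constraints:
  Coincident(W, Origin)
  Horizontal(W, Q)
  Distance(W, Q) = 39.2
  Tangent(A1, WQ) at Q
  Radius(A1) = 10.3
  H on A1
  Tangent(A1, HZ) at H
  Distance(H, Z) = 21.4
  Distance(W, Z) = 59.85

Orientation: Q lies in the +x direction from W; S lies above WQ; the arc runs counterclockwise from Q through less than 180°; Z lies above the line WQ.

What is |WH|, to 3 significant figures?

50.3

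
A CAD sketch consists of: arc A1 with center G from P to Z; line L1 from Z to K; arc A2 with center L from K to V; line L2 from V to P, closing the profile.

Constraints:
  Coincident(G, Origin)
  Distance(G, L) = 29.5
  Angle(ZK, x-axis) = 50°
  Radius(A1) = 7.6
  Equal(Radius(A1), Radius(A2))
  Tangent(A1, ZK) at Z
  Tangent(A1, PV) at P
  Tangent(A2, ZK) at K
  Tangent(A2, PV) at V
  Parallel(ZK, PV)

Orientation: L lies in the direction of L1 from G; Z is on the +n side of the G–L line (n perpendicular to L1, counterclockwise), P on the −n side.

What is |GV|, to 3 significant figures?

30.5

Tangency of A1 to both parallel lines with radius 7.6 puts Z and P at G ± 7.6·n: Z = (-5.82, 4.89), P = (5.82, -4.89). Equal radii place K and V the same way about L: K = L + 7.6·n = (13.1, 27.5), V = L − 7.6·n = (24.8, 17.7). Then |GV| = |V − G| = 30.5.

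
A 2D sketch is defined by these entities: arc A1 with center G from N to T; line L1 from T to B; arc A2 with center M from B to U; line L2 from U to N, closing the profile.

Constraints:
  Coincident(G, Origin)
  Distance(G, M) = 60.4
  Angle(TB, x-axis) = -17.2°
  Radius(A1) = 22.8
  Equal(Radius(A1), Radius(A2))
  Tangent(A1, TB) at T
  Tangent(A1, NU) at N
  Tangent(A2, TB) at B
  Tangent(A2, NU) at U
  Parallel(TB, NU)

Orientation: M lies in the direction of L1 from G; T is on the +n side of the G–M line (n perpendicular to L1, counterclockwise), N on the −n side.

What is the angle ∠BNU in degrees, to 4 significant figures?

37.05°

The slot axis is L1's direction at -17.2°, so u = (cos -17.2°, sin -17.2°) = (0.9553, -0.2957) and n = (−sin -17.2°, cos -17.2°) = (0.2957, 0.9553). G is at the origin and M lies 60.4 along u from G, so M = 60.4·u = (57.70, -17.86). Tangency of A1 to both parallel lines with radius 22.8 puts T and N at G ± 22.8·n: T = (6.742, 21.78), N = (-6.742, -21.78). Equal radii place B and U the same way about M: B = M + 22.8·n = (64.44, 3.920), U = M − 22.8·n = (50.96, -39.64). Then cos ∠BNU = NB·NU / (|NB||NU|), giving 37.05°.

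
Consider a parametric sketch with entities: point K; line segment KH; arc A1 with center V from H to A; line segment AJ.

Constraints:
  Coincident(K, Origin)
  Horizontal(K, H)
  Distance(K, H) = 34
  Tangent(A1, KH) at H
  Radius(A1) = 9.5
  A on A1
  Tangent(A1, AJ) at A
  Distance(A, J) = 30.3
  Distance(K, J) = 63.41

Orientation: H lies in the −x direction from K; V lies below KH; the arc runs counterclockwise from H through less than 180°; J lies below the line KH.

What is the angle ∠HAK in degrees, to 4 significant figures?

27.03°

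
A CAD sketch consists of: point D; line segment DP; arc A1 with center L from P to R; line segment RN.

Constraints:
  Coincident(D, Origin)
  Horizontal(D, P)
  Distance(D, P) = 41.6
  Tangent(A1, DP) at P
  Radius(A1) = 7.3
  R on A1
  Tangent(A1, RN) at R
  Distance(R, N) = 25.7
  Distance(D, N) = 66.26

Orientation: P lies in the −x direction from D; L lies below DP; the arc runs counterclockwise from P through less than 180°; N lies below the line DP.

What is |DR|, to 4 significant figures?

47.97

Checks: |LP| = 7.300 ✓; |LR| = 7.300 ✓; ∠(LR, RN) = 90.00° ✓; |RN| = 25.70 ✓; |DN| = 66.26 ✓.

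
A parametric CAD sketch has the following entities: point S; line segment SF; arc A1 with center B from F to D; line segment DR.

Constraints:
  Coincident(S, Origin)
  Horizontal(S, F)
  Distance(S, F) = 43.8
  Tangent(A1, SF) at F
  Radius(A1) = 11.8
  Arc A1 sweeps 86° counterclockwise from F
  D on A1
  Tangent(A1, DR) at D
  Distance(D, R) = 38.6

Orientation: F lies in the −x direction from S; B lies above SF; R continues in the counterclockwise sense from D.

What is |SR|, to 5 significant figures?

57.525

On A1, F sits at bearing -90° from B; an 86° counterclockwise sweep puts D at bearing -4°, so D = B + 11.8·(cos -4°, sin -4°) = (-32.029, 10.977). Tangency of A1 to DR means the radius BD is perpendicular to DR, so DR runs along (−sin -4°, cos -4°); with |DR| = 38.6, R = (-29.336, 49.483). Then |SR| = |R − S| = 57.525.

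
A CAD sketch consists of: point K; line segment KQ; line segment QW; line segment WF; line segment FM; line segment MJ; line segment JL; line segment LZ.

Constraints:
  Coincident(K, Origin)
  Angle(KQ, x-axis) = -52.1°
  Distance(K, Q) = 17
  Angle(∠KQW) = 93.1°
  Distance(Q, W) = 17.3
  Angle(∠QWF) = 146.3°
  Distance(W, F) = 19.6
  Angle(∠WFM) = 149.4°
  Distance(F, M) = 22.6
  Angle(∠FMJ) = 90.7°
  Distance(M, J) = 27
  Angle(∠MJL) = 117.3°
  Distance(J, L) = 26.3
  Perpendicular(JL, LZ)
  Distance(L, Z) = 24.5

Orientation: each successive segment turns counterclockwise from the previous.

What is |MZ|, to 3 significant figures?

38.7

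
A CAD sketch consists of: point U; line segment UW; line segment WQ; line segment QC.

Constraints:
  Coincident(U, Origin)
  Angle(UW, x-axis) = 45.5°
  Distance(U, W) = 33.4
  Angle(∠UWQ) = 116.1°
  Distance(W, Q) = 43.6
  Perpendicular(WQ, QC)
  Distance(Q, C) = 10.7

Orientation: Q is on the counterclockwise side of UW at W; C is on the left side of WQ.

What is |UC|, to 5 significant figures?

61.404

∠UWQ = 116.1°, so WQ runs at 45.5° + (180° − 116.1°) = 109.40° from the x-axis; with |WQ| = 43.6, Q = W + 43.6·(cos 109.40°, sin 109.40°) = (8.9281, 64.947). WQ ⟂ QC; with |QC| = 10.7 on the left of WQ, C = Q + 10.7·(-0.94322, -0.33216) = (-1.1643, 61.393). Then |UC| = |C − U| = 61.404.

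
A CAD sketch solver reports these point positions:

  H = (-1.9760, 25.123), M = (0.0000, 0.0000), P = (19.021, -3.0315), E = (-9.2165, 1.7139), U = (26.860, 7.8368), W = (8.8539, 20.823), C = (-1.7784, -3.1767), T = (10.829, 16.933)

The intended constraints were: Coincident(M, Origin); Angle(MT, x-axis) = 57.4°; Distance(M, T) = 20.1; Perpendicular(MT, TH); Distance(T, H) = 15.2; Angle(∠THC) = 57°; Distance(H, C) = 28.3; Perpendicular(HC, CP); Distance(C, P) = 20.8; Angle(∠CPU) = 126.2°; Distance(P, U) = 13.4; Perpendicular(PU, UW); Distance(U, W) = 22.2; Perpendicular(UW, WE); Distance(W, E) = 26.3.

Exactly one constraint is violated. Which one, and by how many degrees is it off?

Perpendicular(UW, WE) — off by 7.60°.

M = (0.00, 0.00) ✓; MT at 57.40° ✓; |MT| = 20.10 ✓; ∠(MT, TH) = 90.00° ✓; |TH| = 15.20 ✓; ∠THC = 57.00° ✓; |HC| = 28.30 ✓; ∠(HC, CP) = 90.00° ✓; |CP| = 20.80 ✓; ∠CPU = 126.2° ✓; |PU| = 13.40 ✓; ∠(PU, UW) = 90.00° ✓; |UW| = 22.20 ✓; ∠(UW, WE) = 82.40° ✗; |WE| = 26.30 ✓.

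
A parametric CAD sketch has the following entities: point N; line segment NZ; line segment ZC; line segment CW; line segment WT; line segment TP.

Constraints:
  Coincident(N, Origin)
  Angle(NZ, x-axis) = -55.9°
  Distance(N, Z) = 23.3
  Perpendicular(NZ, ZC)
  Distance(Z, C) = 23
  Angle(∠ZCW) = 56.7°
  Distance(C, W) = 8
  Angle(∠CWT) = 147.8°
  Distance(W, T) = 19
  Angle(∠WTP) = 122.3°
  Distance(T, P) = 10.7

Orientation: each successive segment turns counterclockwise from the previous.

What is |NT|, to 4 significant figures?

8.833

N is at the origin; NZ runs at -55.9° with length 23.3, so Z = (13.06, -19.29). NZ is perpendicular to ZC, so ZC runs at 34.10°; with |ZC| = 23.0, C = (32.11, -6.399). ∠ZCW = 56.7° gives CW at 157.4° from the x-axis; with |CW| = 8.0, W = (24.72, -3.325). ∠CWT = 147.8° gives WT at -170.4° from the x-axis; with |WT| = 19.0, T = (5.989, -6.493). Then |NT| = |T − N| = 8.833.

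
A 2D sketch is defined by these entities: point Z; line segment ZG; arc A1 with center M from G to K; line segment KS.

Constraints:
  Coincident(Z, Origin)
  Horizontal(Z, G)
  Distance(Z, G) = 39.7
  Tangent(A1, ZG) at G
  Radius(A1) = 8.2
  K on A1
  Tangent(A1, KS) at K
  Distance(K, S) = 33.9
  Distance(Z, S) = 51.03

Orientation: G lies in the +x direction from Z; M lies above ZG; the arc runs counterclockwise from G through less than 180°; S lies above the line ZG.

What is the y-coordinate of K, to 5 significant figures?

12.356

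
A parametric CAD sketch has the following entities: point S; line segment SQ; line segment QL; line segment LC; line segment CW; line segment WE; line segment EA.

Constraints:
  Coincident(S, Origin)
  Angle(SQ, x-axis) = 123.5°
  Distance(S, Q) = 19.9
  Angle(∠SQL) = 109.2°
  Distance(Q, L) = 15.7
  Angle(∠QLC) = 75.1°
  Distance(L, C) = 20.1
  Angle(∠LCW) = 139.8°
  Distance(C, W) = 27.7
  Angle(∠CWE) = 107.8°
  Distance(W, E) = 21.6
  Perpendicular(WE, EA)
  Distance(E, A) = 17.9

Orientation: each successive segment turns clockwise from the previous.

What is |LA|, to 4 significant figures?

35.13

S is at the origin; SQ runs at 123.5° with length 19.9, so Q = (-10.98, 16.59). ∠SQL = 109.2° gives QL at 52.70° from the x-axis; with |QL| = 15.7, L = (-1.470, 29.08). ∠QLC = 75.1° gives LC at -52.20° from the x-axis; with |LC| = 20.1, C = (10.85, 13.20). ∠LCW = 139.8° gives CW at -92.40° from the x-axis; with |CW| = 27.7, W = (9.690, -14.47). ∠CWE = 107.8° gives WE at -164.6° from the x-axis; with |WE| = 21.6, E = (-11.13, -20.21). WE is perpendicular to EA, so EA runs at 105.4°; with |EA| = 17.9, A = (-15.89, -2.953). Then |LA| = |A − L| = 35.13.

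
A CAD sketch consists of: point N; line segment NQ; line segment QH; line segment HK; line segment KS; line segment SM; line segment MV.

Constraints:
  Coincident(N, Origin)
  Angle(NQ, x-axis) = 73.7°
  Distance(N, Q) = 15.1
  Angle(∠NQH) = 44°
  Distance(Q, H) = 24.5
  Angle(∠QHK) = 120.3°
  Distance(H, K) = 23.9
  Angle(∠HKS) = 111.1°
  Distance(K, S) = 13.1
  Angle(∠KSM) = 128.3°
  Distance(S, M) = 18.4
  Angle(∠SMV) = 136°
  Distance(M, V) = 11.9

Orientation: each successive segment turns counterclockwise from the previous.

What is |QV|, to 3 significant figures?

22.5

N is at the origin; NQ runs at 73.7° with length 15.1, so Q = (4.24, 14.5). ∠NQH = 44.0° gives QH at -150° from the x-axis; with |QH| = 24.5, H = (-17.0, 2.35). ∠QHK = 120.3° gives HK at -90.6° from the x-axis; with |HK| = 23.9, K = (-17.3, -21.5). ∠HKS = 111.1° gives KS at -21.7° from the x-axis; with |KS| = 13.1, S = (-5.12, -26.4). ∠KSM = 128.3° gives SM at 30.0° from the x-axis; with |SM| = 18.4, M = (10.8, -17.2). ∠SMV = 136.0° gives MV at 74.0° from the x-axis; with |MV| = 11.9, V = (14.1, -5.75). Then |QV| = |V − Q| = 22.5.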